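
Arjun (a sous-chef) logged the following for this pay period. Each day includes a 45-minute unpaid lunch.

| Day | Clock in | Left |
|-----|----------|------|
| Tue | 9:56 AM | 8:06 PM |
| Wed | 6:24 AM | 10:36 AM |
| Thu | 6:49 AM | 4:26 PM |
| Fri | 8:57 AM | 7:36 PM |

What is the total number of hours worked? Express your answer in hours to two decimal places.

Tue: 9:56 AM–8:06 PM = 10 h 10 min; less 45 min break → 9 h 25 min
Wed: 6:24 AM–10:36 AM = 4 h 12 min; less 45 min break → 3 h 27 min
Thu: 6:49 AM–4:26 PM = 9 h 37 min; less 45 min break → 8 h 52 min
Fri: 8:57 AM–7:36 PM = 10 h 39 min; less 45 min break → 9 h 54 min
Total: 9 h 25 min + 3 h 27 min + 8 h 52 min + 9 h 54 min = 31 h 38 min.

31.63 hours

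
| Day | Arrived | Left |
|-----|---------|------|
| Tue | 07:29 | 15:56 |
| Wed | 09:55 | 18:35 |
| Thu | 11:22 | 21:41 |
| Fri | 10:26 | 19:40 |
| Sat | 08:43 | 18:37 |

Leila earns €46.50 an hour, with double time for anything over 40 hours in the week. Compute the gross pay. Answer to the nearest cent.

Tue: 07:29–15:56 = 8 h 27 min
Wed: 09:55–18:35 = 8 h 40 min
Thu: 11:22–21:41 = 10 h 19 min
Fri: 10:26–19:40 = 9 h 14 min
Sat: 08:43–18:37 = 9 h 54 min
Total worked: 46 h 34 min = 2794 min.
Regular 40 h 0 min = 2400 min at €46.50/h; overtime 6 h 34 min = 394 min at €93.00/h.
Pay = (2400 × €46.50 + 394 × €93.00) ÷ 60 = €2470.70.

€2470.70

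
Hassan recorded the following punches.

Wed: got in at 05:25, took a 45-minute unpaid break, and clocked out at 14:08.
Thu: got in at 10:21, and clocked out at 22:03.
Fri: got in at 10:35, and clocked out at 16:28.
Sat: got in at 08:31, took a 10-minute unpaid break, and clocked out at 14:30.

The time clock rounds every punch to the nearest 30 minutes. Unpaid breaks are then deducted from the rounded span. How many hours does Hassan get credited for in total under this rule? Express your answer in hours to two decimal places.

31.08 hours

Wed: in 05:25→05:30, out 14:08→14:00; 8 h 30 min − 45 min = 7 h 45 min
Thu: in 10:21→10:30, out 22:03→22:00; 11 h 30 min
Fri: in 10:35→10:30, out 16:28→16:30; 6 h 0 min
Sat: in 08:31→08:30, out 14:30→14:30; 6 h 0 min − 10 min = 5 h 50 min
Total credited: 31 h 5 min.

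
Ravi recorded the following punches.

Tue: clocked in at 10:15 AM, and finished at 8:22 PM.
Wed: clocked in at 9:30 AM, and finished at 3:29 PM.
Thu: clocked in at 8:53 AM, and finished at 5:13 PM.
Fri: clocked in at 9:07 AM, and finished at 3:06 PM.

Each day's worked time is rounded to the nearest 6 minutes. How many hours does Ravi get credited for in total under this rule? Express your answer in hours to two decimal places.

30.40 hours

Tue: 10:15 AM–8:22 PM = 10 h 7 min → rounds to 10 h 6 min
Wed: 9:30 AM–3:29 PM = 5 h 59 min → rounds to 6 h 0 min
Thu: 8:53 AM–5:13 PM = 8 h 20 min → rounds to 8 h 18 min
Fri: 9:07 AM–3:06 PM = 5 h 59 min → rounds to 6 h 0 min
Total credited: 30 h 24 min.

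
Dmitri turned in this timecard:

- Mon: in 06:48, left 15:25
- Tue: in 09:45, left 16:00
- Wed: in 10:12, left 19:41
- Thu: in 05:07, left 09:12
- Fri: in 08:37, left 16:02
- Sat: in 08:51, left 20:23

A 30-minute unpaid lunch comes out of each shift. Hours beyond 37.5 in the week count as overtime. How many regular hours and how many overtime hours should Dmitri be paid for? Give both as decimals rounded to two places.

Regular 37.50 hours, overtime 6.88 hours

Mon: 06:48–15:25 = 8 h 37 min; less 30 min break → 8 h 7 min
Tue: 09:45–16:00 = 6 h 15 min; less 30 min break → 5 h 45 min
Wed: 10:12–19:41 = 9 h 29 min; less 30 min break → 8 h 59 min
Thu: 05:07–09:12 = 4 h 5 min; less 30 min break → 3 h 35 min
Fri: 08:37–16:02 = 7 h 25 min; less 30 min break → 6 h 55 min
Sat: 08:51–20:23 = 11 h 32 min; less 30 min break → 11 h 2 min
Total worked: 44 h 23 min = 44.38 h.
Threshold 37.5 h → overtime 6 h 53 min, regular 37 h 30 min.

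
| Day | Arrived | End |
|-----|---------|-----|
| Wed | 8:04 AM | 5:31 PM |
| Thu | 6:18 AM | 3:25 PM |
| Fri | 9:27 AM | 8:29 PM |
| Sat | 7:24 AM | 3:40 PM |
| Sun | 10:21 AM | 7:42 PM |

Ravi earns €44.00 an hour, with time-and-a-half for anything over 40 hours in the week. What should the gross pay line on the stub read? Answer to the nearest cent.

Wed: 8:04 AM–5:31 PM = 9 h 27 min
Thu: 6:18 AM–3:25 PM = 9 h 7 min
Fri: 9:27 AM–8:29 PM = 11 h 2 min
Sat: 7:24 AM–3:40 PM = 8 h 16 min
Sun: 10:21 AM–7:42 PM = 9 h 21 min
Total worked: 47 h 13 min = 2833 min.
Regular 40 h 0 min = 2400 min at €44.00/h; overtime 7 h 13 min = 433 min at €66.00/h.
Pay = (2400 × €44.00 + 433 × €66.00) ÷ 60 = €2236.30.

€2236.30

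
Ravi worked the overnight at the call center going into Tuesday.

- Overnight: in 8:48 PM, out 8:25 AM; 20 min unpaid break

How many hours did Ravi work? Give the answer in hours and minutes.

Overnight: 8:48 PM → midnight = 3 h 12 min; midnight → 8:25 AM = 8 h 25 min; span 11 h 37 min; less 20 min break → 11 h 17 min

11 h 17 min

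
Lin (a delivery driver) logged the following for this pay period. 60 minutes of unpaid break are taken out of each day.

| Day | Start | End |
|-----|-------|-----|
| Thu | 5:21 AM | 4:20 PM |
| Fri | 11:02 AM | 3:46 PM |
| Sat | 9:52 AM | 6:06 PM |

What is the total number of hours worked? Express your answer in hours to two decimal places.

20.95 hours

Thu: 5:21 AM–4:20 PM = 10 h 59 min; less 60 min break → 9 h 59 min
Fri: 11:02 AM–3:46 PM = 4 h 44 min; less 60 min break → 3 h 44 min
Sat: 9:52 AM–6:06 PM = 8 h 14 min; less 60 min break → 7 h 14 min
Total: 9 h 59 min + 3 h 44 min + 7 h 14 min = 20 h 57 min.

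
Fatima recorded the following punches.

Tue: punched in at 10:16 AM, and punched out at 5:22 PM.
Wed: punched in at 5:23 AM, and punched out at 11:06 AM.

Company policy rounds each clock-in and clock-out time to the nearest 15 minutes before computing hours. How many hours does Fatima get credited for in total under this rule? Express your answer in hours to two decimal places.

Tue: in 10:16 AM→10:15 AM, out 5:22 PM→5:15 PM; 7 h 0 min
Wed: in 5:23 AM→5:30 AM, out 11:06 AM→11:00 AM; 5 h 30 min
Total credited: 12 h 30 min.

12.50 hours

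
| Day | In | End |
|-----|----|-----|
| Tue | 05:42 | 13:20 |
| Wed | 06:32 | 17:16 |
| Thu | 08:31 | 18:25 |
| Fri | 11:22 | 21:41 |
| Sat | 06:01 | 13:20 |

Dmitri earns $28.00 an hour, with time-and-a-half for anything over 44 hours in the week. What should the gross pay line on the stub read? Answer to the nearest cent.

Tue: 05:42–13:20 = 7 h 38 min
Wed: 06:32–17:16 = 10 h 44 min
Thu: 08:31–18:25 = 9 h 54 min
Fri: 11:22–21:41 = 10 h 19 min
Sat: 06:01–13:20 = 7 h 19 min
Total worked: 45 h 54 min = 2754 min.
Regular 44 h 0 min = 2640 min at $28.00/h; overtime 1 h 54 min = 114 min at $42.00/h.
Pay = (2640 × $28.00 + 114 × $42.00) ÷ 60 = $1311.80.

$1311.80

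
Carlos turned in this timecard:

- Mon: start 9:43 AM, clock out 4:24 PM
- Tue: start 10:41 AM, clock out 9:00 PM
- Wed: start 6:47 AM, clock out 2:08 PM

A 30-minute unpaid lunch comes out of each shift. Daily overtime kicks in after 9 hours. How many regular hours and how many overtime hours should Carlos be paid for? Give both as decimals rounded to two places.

Regular 22.03 hours, overtime 0.82 hours

Mon: 9:43 AM–4:24 PM = 6 h 41 min; less 30 min break → 6 h 11 min
Tue: 10:41 AM–9:00 PM = 10 h 19 min; less 30 min break → 9 h 49 min
Wed: 6:47 AM–2:08 PM = 7 h 21 min; less 30 min break → 6 h 51 min
Mon reg 6 h 11 min / OT 0 h 0 min; Tue reg 9 h 0 min / OT 0 h 49 min; Wed reg 6 h 51 min / OT 0 h 0 min.
Totals: regular 22 h 2 min, overtime 0 h 49 min.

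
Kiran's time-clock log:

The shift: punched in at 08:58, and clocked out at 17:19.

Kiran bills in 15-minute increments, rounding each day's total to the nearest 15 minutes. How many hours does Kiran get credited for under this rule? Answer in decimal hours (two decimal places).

8.25 hours

The shift: 08:58–17:19 = 8 h 21 min → rounds to 8 h 15 min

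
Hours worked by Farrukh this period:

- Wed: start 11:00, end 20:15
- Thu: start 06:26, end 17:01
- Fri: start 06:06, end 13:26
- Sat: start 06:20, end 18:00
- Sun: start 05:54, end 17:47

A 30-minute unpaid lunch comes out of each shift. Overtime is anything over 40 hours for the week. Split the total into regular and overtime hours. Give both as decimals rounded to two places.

Regular 40.00 hours, overtime 8.22 hours

Wed: 11:00–20:15 = 9 h 15 min; less 30 min break → 8 h 45 min
Thu: 06:26–17:01 = 10 h 35 min; less 30 min break → 10 h 5 min
Fri: 06:06–13:26 = 7 h 20 min; less 30 min break → 6 h 50 min
Sat: 06:20–18:00 = 11 h 40 min; less 30 min break → 11 h 10 min
Sun: 05:54–17:47 = 11 h 53 min; less 30 min break → 11 h 23 min
Total worked: 48 h 13 min = 48.22 h.
Threshold 40 h → overtime 8 h 13 min, regular 40 h 0 min.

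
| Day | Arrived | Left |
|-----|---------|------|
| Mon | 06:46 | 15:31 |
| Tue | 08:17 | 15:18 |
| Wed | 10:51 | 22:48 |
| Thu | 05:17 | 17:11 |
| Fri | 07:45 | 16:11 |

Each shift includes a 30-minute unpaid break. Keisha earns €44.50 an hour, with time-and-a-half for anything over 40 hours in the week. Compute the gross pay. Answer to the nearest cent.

Mon: 06:46–15:31 = 8 h 45 min; less 30 min break → 8 h 15 min
Tue: 08:17–15:18 = 7 h 1 min; less 30 min break → 6 h 31 min
Wed: 10:51–22:48 = 11 h 57 min; less 30 min break → 11 h 27 min
Thu: 05:17–17:11 = 11 h 54 min; less 30 min break → 11 h 24 min
Fri: 07:45–16:11 = 8 h 26 min; less 30 min break → 7 h 56 min
Total worked: 45 h 33 min = 2733 min.
Regular 40 h 0 min = 2400 min at €44.50/h; overtime 5 h 33 min = 333 min at €66.75/h.
Pay = (2400 × €44.50 + 333 × €66.75) ÷ 60 = €2150.46.

€2150.46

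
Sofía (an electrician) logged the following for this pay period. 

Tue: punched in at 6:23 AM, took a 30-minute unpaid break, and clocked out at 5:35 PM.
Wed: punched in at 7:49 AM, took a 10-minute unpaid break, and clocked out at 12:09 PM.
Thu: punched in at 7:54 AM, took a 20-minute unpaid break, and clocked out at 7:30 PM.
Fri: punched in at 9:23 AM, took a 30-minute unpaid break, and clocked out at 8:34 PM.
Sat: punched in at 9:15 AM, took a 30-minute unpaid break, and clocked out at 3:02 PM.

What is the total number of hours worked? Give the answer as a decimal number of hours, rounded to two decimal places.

42.10 hours

Tue: 6:23 AM–5:35 PM = 11 h 12 min; less 30 min break → 10 h 42 min
Wed: 7:49 AM–12:09 PM = 4 h 20 min; less 10 min break → 4 h 10 min
Thu: 7:54 AM–7:30 PM = 11 h 36 min; less 20 min break → 11 h 16 min
Fri: 9:23 AM–8:34 PM = 11 h 11 min; less 30 min break → 10 h 41 min
Sat: 9:15 AM–3:02 PM = 5 h 47 min; less 30 min break → 5 h 17 min
Total: 10 h 42 min + 4 h 10 min + 11 h 16 min + 10 h 41 min + 5 h 17 min = 42 h 6 min.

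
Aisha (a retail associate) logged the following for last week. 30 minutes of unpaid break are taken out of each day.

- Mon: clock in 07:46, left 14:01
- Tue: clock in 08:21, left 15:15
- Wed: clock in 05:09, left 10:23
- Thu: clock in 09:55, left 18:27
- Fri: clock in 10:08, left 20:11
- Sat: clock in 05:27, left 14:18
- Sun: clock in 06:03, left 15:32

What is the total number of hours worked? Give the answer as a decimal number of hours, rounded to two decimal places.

Mon: 07:46–14:01 = 6 h 15 min; less 30 min break → 5 h 45 min
Tue: 08:21–15:15 = 6 h 54 min; less 30 min break → 6 h 24 min
Wed: 05:09–10:23 = 5 h 14 min; less 30 min break → 4 h 44 min
Thu: 09:55–18:27 = 8 h 32 min; less 30 min break → 8 h 2 min
Fri: 10:08–20:11 = 10 h 3 min; less 30 min break → 9 h 33 min
Sat: 05:27–14:18 = 8 h 51 min; less 30 min break → 8 h 21 min
Sun: 06:03–15:32 = 9 h 29 min; less 30 min break → 8 h 59 min
Total: 5 h 45 min + 6 h 24 min + 4 h 44 min + 8 h 2 min + 9 h 33 min + 8 h 21 min + 8 h 59 min = 51 h 48 min.

51.80 hours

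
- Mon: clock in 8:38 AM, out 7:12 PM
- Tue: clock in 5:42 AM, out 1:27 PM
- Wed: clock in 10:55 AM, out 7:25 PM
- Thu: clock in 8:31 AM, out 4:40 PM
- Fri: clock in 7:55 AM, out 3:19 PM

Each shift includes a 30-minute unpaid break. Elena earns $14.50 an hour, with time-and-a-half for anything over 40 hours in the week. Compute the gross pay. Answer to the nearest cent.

$578.07

Mon: 8:38 AM–7:12 PM = 10 h 34 min; less 30 min break → 10 h 4 min
Tue: 5:42 AM–1:27 PM = 7 h 45 min; less 30 min break → 7 h 15 min
Wed: 10:55 AM–7:25 PM = 8 h 30 min; less 30 min break → 8 h 0 min
Thu: 8:31 AM–4:40 PM = 8 h 9 min; less 30 min break → 7 h 39 min
Fri: 7:55 AM–3:19 PM = 7 h 24 min; less 30 min break → 6 h 54 min
Total worked: 39 h 52 min = 2392 min.
Regular 39 h 52 min = 2392 min at $14.50/h; overtime 0 h 0 min = 0 min at $21.75/h.
Pay = (2392 × $14.50 + 0 × $21.75) ÷ 60 = $578.07.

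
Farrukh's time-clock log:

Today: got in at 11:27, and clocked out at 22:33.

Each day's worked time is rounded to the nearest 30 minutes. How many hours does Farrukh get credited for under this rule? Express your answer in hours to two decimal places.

11.00 hours

Today: 11:27–22:33 = 11 h 6 min → rounds to 11 h 0 min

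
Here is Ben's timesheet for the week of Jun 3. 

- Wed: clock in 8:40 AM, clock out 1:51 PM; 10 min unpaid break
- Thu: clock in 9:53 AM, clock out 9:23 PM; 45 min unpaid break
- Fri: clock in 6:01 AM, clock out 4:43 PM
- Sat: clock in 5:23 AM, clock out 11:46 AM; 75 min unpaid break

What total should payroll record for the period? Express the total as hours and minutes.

Wed: 8:40 AM–1:51 PM = 5 h 11 min; less 10 min break → 5 h 1 min
Thu: 9:53 AM–9:23 PM = 11 h 30 min; less 45 min break → 10 h 45 min
Fri: 6:01 AM–4:43 PM = 10 h 42 min
Sat: 5:23 AM–11:46 AM = 6 h 23 min; less 75 min break → 5 h 8 min
Total: 5 h 1 min + 10 h 45 min + 10 h 42 min + 5 h 8 min = 31 h 36 min.

31 h 36 min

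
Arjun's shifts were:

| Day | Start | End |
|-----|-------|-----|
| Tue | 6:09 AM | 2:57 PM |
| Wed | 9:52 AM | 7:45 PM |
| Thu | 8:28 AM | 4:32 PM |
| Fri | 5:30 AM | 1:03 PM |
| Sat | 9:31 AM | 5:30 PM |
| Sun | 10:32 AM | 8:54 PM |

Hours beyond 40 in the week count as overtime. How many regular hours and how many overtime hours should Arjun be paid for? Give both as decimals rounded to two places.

Tue: 6:09 AM–2:57 PM = 8 h 48 min
Wed: 9:52 AM–7:45 PM = 9 h 53 min
Thu: 8:28 AM–4:32 PM = 8 h 4 min
Fri: 5:30 AM–1:03 PM = 7 h 33 min
Sat: 9:31 AM–5:30 PM = 7 h 59 min
Sun: 10:32 AM–8:54 PM = 10 h 22 min
Total worked: 52 h 39 min = 52.65 h.
Threshold 40 h → overtime 12 h 39 min, regular 40 h 0 min.

Regular 40.00 hours, overtime 12.65 hours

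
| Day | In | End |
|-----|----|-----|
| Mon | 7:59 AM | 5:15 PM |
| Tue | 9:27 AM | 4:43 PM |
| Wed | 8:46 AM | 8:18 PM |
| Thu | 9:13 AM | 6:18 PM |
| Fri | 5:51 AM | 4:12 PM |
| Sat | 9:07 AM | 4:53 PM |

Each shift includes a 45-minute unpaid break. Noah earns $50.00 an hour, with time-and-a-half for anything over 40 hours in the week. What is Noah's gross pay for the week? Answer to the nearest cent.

$2807.50

Mon: 7:59 AM–5:15 PM = 9 h 16 min; less 45 min break → 8 h 31 min
Tue: 9:27 AM–4:43 PM = 7 h 16 min; less 45 min break → 6 h 31 min
Wed: 8:46 AM–8:18 PM = 11 h 32 min; less 45 min break → 10 h 47 min
Thu: 9:13 AM–6:18 PM = 9 h 5 min; less 45 min break → 8 h 20 min
Fri: 5:51 AM–4:12 PM = 10 h 21 min; less 45 min break → 9 h 36 min
Sat: 9:07 AM–4:53 PM = 7 h 46 min; less 45 min break → 7 h 1 min
Total worked: 50 h 46 min = 3046 min.
Regular 40 h 0 min = 2400 min at $50.00/h; overtime 10 h 46 min = 646 min at $75.00/h.
Pay = (2400 × $50.00 + 646 × $75.00) ÷ 60 = $2807.50.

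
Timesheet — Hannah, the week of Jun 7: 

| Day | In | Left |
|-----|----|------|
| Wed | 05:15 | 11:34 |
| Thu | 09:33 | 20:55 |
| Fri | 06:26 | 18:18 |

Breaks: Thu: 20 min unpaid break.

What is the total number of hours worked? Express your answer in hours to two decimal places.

29.22 hours

Wed: 05:15–11:34 = 6 h 19 min
Thu: 09:33–20:55 = 11 h 22 min; less 20 min break → 11 h 2 min
Fri: 06:26–18:18 = 11 h 52 min
Total: 6 h 19 min + 11 h 2 min + 11 h 52 min = 29 h 13 min.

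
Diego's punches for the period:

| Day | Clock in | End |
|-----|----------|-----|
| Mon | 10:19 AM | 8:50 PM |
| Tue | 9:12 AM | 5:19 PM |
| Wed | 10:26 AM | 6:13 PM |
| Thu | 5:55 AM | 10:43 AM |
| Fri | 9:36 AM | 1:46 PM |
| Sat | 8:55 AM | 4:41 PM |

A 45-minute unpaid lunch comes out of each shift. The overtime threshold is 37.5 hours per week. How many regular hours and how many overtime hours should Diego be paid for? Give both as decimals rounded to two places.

Mon: 10:19 AM–8:50 PM = 10 h 31 min; less 45 min break → 9 h 46 min
Tue: 9:12 AM–5:19 PM = 8 h 7 min; less 45 min break → 7 h 22 min
Wed: 10:26 AM–6:13 PM = 7 h 47 min; less 45 min break → 7 h 2 min
Thu: 5:55 AM–10:43 AM = 4 h 48 min; less 45 min break → 4 h 3 min
Fri: 9:36 AM–1:46 PM = 4 h 10 min; less 45 min break → 3 h 25 min
Sat: 8:55 AM–4:41 PM = 7 h 46 min; less 45 min break → 7 h 1 min
Total worked: 38 h 39 min = 38.65 h.
Threshold 37.5 h → overtime 1 h 9 min, regular 37 h 30 min.

Regular 37.50 hours, overtime 1.15 hours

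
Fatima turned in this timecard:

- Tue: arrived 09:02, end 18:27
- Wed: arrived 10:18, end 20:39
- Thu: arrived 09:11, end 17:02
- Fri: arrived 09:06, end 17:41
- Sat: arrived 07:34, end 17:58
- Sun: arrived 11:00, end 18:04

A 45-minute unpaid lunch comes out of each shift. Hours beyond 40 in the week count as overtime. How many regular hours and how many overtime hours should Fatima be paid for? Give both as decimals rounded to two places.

Regular 40.00 hours, overtime 9.17 hours

Tue: 09:02–18:27 = 9 h 25 min; less 45 min break → 8 h 40 min
Wed: 10:18–20:39 = 10 h 21 min; less 45 min break → 9 h 36 min
Thu: 09:11–17:02 = 7 h 51 min; less 45 min break → 7 h 6 min
Fri: 09:06–17:41 = 8 h 35 min; less 45 min break → 7 h 50 min
Sat: 07:34–17:58 = 10 h 24 min; less 45 min break → 9 h 39 min
Sun: 11:00–18:04 = 7 h 4 min; less 45 min break → 6 h 19 min
Total worked: 49 h 10 min = 49.17 h.
Threshold 40 h → overtime 9 h 10 min, regular 40 h 0 min.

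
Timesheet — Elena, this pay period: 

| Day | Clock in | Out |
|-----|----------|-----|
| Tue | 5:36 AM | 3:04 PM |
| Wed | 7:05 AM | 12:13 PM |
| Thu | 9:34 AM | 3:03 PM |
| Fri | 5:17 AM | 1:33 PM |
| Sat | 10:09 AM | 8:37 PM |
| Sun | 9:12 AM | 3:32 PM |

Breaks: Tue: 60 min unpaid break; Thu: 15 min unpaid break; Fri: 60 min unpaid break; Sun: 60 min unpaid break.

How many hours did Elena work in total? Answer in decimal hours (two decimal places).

41.90 hours

Tue: 5:36 AM–3:04 PM = 9 h 28 min; less 60 min break → 8 h 28 min
Wed: 7:05 AM–12:13 PM = 5 h 8 min
Thu: 9:34 AM–3:03 PM = 5 h 29 min; less 15 min break → 5 h 14 min
Fri: 5:17 AM–1:33 PM = 8 h 16 min; less 60 min break → 7 h 16 min
Sat: 10:09 AM–8:37 PM = 10 h 28 min
Sun: 9:12 AM–3:32 PM = 6 h 20 min; less 60 min break → 5 h 20 min
Total: 8 h 28 min + 5 h 8 min + 5 h 14 min + 7 h 16 min + 10 h 28 min + 5 h 20 min = 41 h 54 min.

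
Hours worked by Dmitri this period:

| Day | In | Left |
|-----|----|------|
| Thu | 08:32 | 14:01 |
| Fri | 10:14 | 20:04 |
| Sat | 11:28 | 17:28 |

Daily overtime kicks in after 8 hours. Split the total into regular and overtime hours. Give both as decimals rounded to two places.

Regular 19.48 hours, overtime 1.83 hours

Thu: 08:32–14:01 = 5 h 29 min
Fri: 10:14–20:04 = 9 h 50 min
Sat: 11:28–17:28 = 6 h 0 min
Thu reg 5 h 29 min / OT 0 h 0 min; Fri reg 8 h 0 min / OT 1 h 50 min; Sat reg 6 h 0 min / OT 0 h 0 min.
Totals: regular 19 h 29 min, overtime 1 h 50 min.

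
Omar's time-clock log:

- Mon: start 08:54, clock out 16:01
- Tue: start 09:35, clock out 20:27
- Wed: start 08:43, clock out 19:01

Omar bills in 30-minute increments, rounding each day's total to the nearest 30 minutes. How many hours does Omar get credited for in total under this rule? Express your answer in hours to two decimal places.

Mon: 08:54–16:01 = 7 h 7 min → rounds to 7 h 0 min
Tue: 09:35–20:27 = 10 h 52 min → rounds to 11 h 0 min
Wed: 08:43–19:01 = 10 h 18 min → rounds to 10 h 30 min
Total credited: 28 h 30 min.

28.50 hours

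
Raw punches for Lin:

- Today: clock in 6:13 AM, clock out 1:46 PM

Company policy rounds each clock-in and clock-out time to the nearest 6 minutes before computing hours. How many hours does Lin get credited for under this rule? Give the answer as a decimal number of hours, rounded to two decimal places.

7.60 hours

Today: in 6:13 AM→6:12 AM, out 1:46 PM→1:48 PM; 7 h 36 min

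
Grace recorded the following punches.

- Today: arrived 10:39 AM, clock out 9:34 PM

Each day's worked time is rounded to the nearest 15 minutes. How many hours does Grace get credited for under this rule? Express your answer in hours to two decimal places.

Today: 10:39 AM–9:34 PM = 10 h 55 min → rounds to 11 h 0 min

11.00 hours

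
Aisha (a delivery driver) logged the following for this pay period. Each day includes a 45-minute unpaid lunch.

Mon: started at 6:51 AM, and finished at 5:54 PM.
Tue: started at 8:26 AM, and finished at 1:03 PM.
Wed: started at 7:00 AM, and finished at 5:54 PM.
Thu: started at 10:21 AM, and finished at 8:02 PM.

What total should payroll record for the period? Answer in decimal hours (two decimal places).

33.25 hours

Mon: 6:51 AM–5:54 PM = 11 h 3 min; less 45 min break → 10 h 18 min
Tue: 8:26 AM–1:03 PM = 4 h 37 min; less 45 min break → 3 h 52 min
Wed: 7:00 AM–5:54 PM = 10 h 54 min; less 45 min break → 10 h 9 min
Thu: 10:21 AM–8:02 PM = 9 h 41 min; less 45 min break → 8 h 56 min
Total: 10 h 18 min + 3 h 52 min + 10 h 9 min + 8 h 56 min = 33 h 15 min.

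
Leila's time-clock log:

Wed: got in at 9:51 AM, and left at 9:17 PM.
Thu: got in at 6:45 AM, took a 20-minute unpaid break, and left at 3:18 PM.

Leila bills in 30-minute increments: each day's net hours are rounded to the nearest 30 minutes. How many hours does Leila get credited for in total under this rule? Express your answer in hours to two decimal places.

19.50 hours

Wed: 9:51 AM–9:17 PM = 11 h 26 min → rounds to 11 h 30 min
Thu: 6:45 AM–3:18 PM = 8 h 33 min − 20 min = 8 h 13 min → rounds to 8 h 0 min
Total credited: 19 h 30 min.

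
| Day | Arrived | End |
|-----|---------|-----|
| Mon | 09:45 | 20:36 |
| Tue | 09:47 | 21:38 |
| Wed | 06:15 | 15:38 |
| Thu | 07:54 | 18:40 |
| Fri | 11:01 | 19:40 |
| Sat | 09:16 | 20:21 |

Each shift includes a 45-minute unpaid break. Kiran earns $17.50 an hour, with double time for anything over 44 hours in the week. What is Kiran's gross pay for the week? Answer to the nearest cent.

$1262.92

Mon: 09:45–20:36 = 10 h 51 min; less 45 min break → 10 h 6 min
Tue: 09:47–21:38 = 11 h 51 min; less 45 min break → 11 h 6 min
Wed: 06:15–15:38 = 9 h 23 min; less 45 min break → 8 h 38 min
Thu: 07:54–18:40 = 10 h 46 min; less 45 min break → 10 h 1 min
Fri: 11:01–19:40 = 8 h 39 min; less 45 min break → 7 h 54 min
Sat: 09:16–20:21 = 11 h 5 min; less 45 min break → 10 h 20 min
Total worked: 58 h 5 min = 3485 min.
Regular 44 h 0 min = 2640 min at $17.50/h; overtime 14 h 5 min = 845 min at $35.00/h.
Pay = (2640 × $17.50 + 845 × $35.00) ÷ 60 = $1262.92.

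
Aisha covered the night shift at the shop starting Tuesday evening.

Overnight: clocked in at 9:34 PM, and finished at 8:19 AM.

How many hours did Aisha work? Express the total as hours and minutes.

10 h 45 min

Overnight: 9:34 PM → midnight = 2 h 26 min; midnight → 8:19 AM = 8 h 19 min; span 10 h 45 min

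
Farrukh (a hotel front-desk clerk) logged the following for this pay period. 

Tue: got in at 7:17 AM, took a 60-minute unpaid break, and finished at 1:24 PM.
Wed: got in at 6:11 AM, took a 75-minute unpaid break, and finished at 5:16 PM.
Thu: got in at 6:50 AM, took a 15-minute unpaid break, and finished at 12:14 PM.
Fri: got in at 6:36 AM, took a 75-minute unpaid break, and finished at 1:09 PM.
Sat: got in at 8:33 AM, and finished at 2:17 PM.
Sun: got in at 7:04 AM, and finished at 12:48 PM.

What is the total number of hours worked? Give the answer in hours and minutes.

Tue: 7:17 AM–1:24 PM = 6 h 7 min; less 60 min break → 5 h 7 min
Wed: 6:11 AM–5:16 PM = 11 h 5 min; less 75 min break → 9 h 50 min
Thu: 6:50 AM–12:14 PM = 5 h 24 min; less 15 min break → 5 h 9 min
Fri: 6:36 AM–1:09 PM = 6 h 33 min; less 75 min break → 5 h 18 min
Sat: 8:33 AM–2:17 PM = 5 h 44 min
Sun: 7:04 AM–12:48 PM = 5 h 44 min
Total: 5 h 7 min + 9 h 50 min + 5 h 9 min + 5 h 18 min + 5 h 44 min + 5 h 44 min = 36 h 52 min.

36 h 52 min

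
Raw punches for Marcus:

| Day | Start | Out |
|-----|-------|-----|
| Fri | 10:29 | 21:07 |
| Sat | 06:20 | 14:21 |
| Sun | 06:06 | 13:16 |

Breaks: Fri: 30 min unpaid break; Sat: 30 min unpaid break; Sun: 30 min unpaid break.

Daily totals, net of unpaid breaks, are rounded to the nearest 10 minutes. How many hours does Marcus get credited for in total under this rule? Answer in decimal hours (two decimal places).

Fri: 10:29–21:07 = 10 h 38 min − 30 min = 10 h 8 min → rounds to 10 h 10 min
Sat: 06:20–14:21 = 8 h 1 min − 30 min = 7 h 31 min → rounds to 7 h 30 min
Sun: 06:06–13:16 = 7 h 10 min − 30 min = 6 h 40 min → rounds to 6 h 40 min
Total credited: 24 h 20 min.

24.33 hours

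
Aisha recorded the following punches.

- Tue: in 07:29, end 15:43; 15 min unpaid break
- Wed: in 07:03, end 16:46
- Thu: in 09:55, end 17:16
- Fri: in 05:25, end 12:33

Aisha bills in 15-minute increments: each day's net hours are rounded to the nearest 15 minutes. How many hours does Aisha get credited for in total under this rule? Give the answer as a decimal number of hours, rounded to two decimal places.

Tue: 07:29–15:43 = 8 h 14 min − 15 min = 7 h 59 min → rounds to 8 h 0 min
Wed: 07:03–16:46 = 9 h 43 min → rounds to 9 h 45 min
Thu: 09:55–17:16 = 7 h 21 min → rounds to 7 h 15 min
Fri: 05:25–12:33 = 7 h 8 min → rounds to 7 h 15 min
Total credited: 32 h 15 min.

32.25 hours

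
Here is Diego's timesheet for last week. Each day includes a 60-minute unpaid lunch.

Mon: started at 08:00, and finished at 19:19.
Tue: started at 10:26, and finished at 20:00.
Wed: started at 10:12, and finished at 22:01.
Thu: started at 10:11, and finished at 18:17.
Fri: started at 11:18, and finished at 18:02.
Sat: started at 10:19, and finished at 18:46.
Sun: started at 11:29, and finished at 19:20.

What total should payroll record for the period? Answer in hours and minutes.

56 h 50 min

Mon: 08:00–19:19 = 11 h 19 min; less 60 min break → 10 h 19 min
Tue: 10:26–20:00 = 9 h 34 min; less 60 min break → 8 h 34 min
Wed: 10:12–22:01 = 11 h 49 min; less 60 min break → 10 h 49 min
Thu: 10:11–18:17 = 8 h 6 min; less 60 min break → 7 h 6 min
Fri: 11:18–18:02 = 6 h 44 min; less 60 min break → 5 h 44 min
Sat: 10:19–18:46 = 8 h 27 min; less 60 min break → 7 h 27 min
Sun: 11:29–19:20 = 7 h 51 min; less 60 min break → 6 h 51 min
Total: 10 h 19 min + 8 h 34 min + 10 h 49 min + 7 h 6 min + 5 h 44 min + 7 h 27 min + 6 h 51 min = 56 h 50 min.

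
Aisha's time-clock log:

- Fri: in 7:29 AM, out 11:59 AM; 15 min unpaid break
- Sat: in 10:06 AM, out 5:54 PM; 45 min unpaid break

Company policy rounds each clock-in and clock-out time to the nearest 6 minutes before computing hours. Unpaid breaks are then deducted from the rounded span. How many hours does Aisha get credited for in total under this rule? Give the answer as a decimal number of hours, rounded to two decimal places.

Fri: in 7:29 AM→7:30 AM, out 11:59 AM→12:00 PM; 4 h 30 min − 15 min = 4 h 15 min
Sat: in 10:06 AM→10:06 AM, out 5:54 PM→5:54 PM; 7 h 48 min − 45 min = 7 h 3 min
Total credited: 11 h 18 min.

11.30 hours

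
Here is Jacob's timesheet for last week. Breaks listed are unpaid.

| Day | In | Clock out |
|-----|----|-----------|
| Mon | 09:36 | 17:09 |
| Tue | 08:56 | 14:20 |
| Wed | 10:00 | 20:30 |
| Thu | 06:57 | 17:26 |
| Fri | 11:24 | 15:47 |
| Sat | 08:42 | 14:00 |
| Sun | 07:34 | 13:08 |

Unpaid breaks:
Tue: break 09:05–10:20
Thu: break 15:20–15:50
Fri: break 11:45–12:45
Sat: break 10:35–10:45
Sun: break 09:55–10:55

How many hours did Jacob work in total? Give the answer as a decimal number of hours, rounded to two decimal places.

45.27 hours

Mon: 09:36–17:09 = 7 h 33 min
Tue: 08:56–14:20 = 5 h 24 min; less 75 min break → 4 h 9 min
Wed: 10:00–20:30 = 10 h 30 min
Thu: 06:57–17:26 = 10 h 29 min; less 30 min break → 9 h 59 min
Fri: 11:24–15:47 = 4 h 23 min; less 60 min break → 3 h 23 min
Sat: 08:42–14:00 = 5 h 18 min; less 10 min break → 5 h 8 min
Sun: 07:34–13:08 = 5 h 34 min; less 60 min break → 4 h 34 min
Total: 7 h 33 min + 4 h 9 min + 10 h 30 min + 9 h 59 min + 3 h 23 min + 5 h 8 min + 4 h 34 min = 45 h 16 min.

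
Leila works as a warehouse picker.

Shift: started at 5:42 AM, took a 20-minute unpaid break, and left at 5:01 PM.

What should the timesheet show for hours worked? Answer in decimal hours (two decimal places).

Shift: 5:42 AM–5:01 PM = 11 h 19 min; less 20 min break → 10 h 59 min

10.98 hours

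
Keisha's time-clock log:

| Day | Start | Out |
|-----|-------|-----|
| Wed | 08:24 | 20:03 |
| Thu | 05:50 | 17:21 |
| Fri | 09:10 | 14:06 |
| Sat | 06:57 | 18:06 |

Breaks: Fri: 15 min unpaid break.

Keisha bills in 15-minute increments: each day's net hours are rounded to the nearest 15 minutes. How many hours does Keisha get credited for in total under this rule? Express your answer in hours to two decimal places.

Wed: 08:24–20:03 = 11 h 39 min → rounds to 11 h 45 min
Thu: 05:50–17:21 = 11 h 31 min → rounds to 11 h 30 min
Fri: 09:10–14:06 = 4 h 56 min − 15 min = 4 h 41 min → rounds to 4 h 45 min
Sat: 06:57–18:06 = 11 h 9 min → rounds to 11 h 15 min
Total credited: 39 h 15 min.

39.25 hours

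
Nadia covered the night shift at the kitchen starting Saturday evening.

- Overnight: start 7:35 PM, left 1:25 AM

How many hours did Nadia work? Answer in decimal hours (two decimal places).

Overnight: 7:35 PM → midnight = 4 h 25 min; midnight → 1:25 AM = 1 h 25 min; span 5 h 50 min

5.83 hours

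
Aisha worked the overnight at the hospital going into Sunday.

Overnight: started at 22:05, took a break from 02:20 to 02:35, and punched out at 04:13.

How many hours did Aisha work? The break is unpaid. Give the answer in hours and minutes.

Overnight: 22:05 → midnight = 1 h 55 min; midnight → 04:13 = 4 h 13 min; span 6 h 8 min; less 15 min break → 5 h 53 min

5 h 53 min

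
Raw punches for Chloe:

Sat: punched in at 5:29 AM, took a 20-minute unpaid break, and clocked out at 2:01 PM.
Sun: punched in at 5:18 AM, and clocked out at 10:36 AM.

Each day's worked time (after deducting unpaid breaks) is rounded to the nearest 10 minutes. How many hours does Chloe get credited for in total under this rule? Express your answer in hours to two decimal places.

Sat: 5:29 AM–2:01 PM = 8 h 32 min − 20 min = 8 h 12 min → rounds to 8 h 10 min
Sun: 5:18 AM–10:36 AM = 5 h 18 min → rounds to 5 h 20 min
Total credited: 13 h 30 min.

13.50 hours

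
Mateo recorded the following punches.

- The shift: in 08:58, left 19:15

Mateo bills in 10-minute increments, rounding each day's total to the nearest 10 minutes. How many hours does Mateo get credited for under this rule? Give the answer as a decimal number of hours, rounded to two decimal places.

The shift: 08:58–19:15 = 10 h 17 min → rounds to 10 h 20 min

10.33 hours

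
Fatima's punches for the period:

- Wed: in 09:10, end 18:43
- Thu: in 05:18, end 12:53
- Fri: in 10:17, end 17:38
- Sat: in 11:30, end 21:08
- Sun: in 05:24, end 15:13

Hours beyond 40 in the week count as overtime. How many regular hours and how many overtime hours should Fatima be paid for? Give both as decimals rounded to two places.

Wed: 09:10–18:43 = 9 h 33 min
Thu: 05:18–12:53 = 7 h 35 min
Fri: 10:17–17:38 = 7 h 21 min
Sat: 11:30–21:08 = 9 h 38 min
Sun: 05:24–15:13 = 9 h 49 min
Total worked: 43 h 56 min = 43.93 h.
Threshold 40 h → overtime 3 h 56 min, regular 40 h 0 min.

Regular 40.00 hours, overtime 3.93 hours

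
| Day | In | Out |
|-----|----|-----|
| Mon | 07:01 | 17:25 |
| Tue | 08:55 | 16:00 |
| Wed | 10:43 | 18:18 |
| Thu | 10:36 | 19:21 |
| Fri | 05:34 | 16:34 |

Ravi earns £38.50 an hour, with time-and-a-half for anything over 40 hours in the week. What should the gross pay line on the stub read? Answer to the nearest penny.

Mon: 07:01–17:25 = 10 h 24 min
Tue: 08:55–16:00 = 7 h 5 min
Wed: 10:43–18:18 = 7 h 35 min
Thu: 10:36–19:21 = 8 h 45 min
Fri: 05:34–16:34 = 11 h 0 min
Total worked: 44 h 49 min = 2689 min.
Regular 40 h 0 min = 2400 min at £38.50/h; overtime 4 h 49 min = 289 min at £57.75/h.
Pay = (2400 × £38.50 + 289 × £57.75) ÷ 60 = £1818.16.

£1818.16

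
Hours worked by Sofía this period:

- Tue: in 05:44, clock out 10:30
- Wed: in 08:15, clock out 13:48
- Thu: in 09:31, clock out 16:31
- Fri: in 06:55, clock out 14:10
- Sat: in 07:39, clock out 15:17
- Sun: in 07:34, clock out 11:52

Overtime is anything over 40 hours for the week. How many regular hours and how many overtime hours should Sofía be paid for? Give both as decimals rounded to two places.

Tue: 05:44–10:30 = 4 h 46 min
Wed: 08:15–13:48 = 5 h 33 min
Thu: 09:31–16:31 = 7 h 0 min
Fri: 06:55–14:10 = 7 h 15 min
Sat: 07:39–15:17 = 7 h 38 min
Sun: 07:34–11:52 = 4 h 18 min
Total worked: 36 h 30 min = 36.50 h.
Threshold 40 h → overtime 0 h 0 min, regular 36 h 30 min.

Regular 36.50 hours, overtime 0.00 hours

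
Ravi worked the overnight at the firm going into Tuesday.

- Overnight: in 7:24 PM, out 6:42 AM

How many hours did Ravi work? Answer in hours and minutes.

Overnight: 7:24 PM → midnight = 4 h 36 min; midnight → 6:42 AM = 6 h 42 min; span 11 h 18 min

11 h 18 min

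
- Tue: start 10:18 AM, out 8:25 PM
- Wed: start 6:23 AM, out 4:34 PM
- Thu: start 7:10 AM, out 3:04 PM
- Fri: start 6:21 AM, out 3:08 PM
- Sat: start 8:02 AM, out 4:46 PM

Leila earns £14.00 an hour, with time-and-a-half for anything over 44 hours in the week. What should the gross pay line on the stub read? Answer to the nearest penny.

Tue: 10:18 AM–8:25 PM = 10 h 7 min
Wed: 6:23 AM–4:34 PM = 10 h 11 min
Thu: 7:10 AM–3:04 PM = 7 h 54 min
Fri: 6:21 AM–3:08 PM = 8 h 47 min
Sat: 8:02 AM–4:46 PM = 8 h 44 min
Total worked: 45 h 43 min = 2743 min.
Regular 44 h 0 min = 2640 min at £14.00/h; overtime 1 h 43 min = 103 min at £21.00/h.
Pay = (2640 × £14.00 + 103 × £21.00) ÷ 60 = £652.05.

£652.05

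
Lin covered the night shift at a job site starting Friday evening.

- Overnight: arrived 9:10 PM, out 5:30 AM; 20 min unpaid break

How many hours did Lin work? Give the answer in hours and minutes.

8 h 0 min

Overnight: 9:10 PM → midnight = 2 h 50 min; midnight → 5:30 AM = 5 h 30 min; span 8 h 20 min; less 20 min break → 8 h 0 min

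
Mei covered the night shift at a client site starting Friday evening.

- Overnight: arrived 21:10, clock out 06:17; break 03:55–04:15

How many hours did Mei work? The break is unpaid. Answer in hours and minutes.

8 h 47 min

Overnight: 21:10 → midnight = 2 h 50 min; midnight → 06:17 = 6 h 17 min; span 9 h 7 min; less 20 min break → 8 h 47 min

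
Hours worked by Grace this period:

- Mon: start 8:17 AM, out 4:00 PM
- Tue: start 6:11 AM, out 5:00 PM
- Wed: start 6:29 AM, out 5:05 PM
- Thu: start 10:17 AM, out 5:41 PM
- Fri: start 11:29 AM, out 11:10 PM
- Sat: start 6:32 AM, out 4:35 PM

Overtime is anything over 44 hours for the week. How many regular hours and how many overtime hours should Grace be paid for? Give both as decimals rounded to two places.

Mon: 8:17 AM–4:00 PM = 7 h 43 min
Tue: 6:11 AM–5:00 PM = 10 h 49 min
Wed: 6:29 AM–5:05 PM = 10 h 36 min
Thu: 10:17 AM–5:41 PM = 7 h 24 min
Fri: 11:29 AM–11:10 PM = 11 h 41 min
Sat: 6:32 AM–4:35 PM = 10 h 3 min
Total worked: 58 h 16 min = 58.27 h.
Threshold 44 h → overtime 14 h 16 min, regular 44 h 0 min.

Regular 44.00 hours, overtime 14.27 hours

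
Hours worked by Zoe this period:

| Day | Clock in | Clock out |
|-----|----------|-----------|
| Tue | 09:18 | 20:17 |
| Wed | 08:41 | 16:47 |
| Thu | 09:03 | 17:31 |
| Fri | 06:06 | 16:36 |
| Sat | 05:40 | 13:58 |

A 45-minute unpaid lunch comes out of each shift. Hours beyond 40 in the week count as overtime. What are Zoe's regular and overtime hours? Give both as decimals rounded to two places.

Tue: 09:18–20:17 = 10 h 59 min; less 45 min break → 10 h 14 min
Wed: 08:41–16:47 = 8 h 6 min; less 45 min break → 7 h 21 min
Thu: 09:03–17:31 = 8 h 28 min; less 45 min break → 7 h 43 min
Fri: 06:06–16:36 = 10 h 30 min; less 45 min break → 9 h 45 min
Sat: 05:40–13:58 = 8 h 18 min; less 45 min break → 7 h 33 min
Total worked: 42 h 36 min = 42.60 h.
Threshold 40 h → overtime 2 h 36 min, regular 40 h 0 min.

Regular 40.00 hours, overtime 2.60 hours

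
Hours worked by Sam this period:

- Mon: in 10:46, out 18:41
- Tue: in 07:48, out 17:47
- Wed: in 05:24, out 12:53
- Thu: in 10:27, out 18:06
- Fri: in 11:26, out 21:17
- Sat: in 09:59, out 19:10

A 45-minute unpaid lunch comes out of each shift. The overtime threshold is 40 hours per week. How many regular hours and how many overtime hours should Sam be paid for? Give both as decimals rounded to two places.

Regular 40.00 hours, overtime 7.57 hours

Mon: 10:46–18:41 = 7 h 55 min; less 45 min break → 7 h 10 min
Tue: 07:48–17:47 = 9 h 59 min; less 45 min break → 9 h 14 min
Wed: 05:24–12:53 = 7 h 29 min; less 45 min break → 6 h 44 min
Thu: 10:27–18:06 = 7 h 39 min; less 45 min break → 6 h 54 min
Fri: 11:26–21:17 = 9 h 51 min; less 45 min break → 9 h 6 min
Sat: 09:59–19:10 = 9 h 11 min; less 45 min break → 8 h 26 min
Total worked: 47 h 34 min = 47.57 h.
Threshold 40 h → overtime 7 h 34 min, regular 40 h 0 min.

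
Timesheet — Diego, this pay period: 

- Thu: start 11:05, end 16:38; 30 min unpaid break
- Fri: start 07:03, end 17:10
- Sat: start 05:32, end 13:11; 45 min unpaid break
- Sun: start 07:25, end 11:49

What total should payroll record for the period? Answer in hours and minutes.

26 h 28 min

Thu: 11:05–16:38 = 5 h 33 min; less 30 min break → 5 h 3 min
Fri: 07:03–17:10 = 10 h 7 min
Sat: 05:32–13:11 = 7 h 39 min; less 45 min break → 6 h 54 min
Sun: 07:25–11:49 = 4 h 24 min
Total: 5 h 3 min + 10 h 7 min + 6 h 54 min + 4 h 24 min = 26 h 28 min.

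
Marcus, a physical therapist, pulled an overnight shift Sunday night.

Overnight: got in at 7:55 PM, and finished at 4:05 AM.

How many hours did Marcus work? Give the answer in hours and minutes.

8 h 10 min

Overnight: 7:55 PM → midnight = 4 h 5 min; midnight → 4:05 AM = 4 h 5 min; span 8 h 10 min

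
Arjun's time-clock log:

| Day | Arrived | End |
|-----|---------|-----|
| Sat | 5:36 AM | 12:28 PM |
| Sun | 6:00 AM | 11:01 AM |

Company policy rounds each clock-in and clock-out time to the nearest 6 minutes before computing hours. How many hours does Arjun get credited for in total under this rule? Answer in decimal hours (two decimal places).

Sat: in 5:36 AM→5:36 AM, out 12:28 PM→12:30 PM; 6 h 54 min
Sun: in 6:00 AM→6:00 AM, out 11:01 AM→11:00 AM; 5 h 0 min
Total credited: 11 h 54 min.

11.90 hours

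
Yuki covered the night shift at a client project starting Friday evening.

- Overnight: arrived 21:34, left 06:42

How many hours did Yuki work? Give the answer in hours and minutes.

9 h 8 min

Overnight: 21:34 → midnight = 2 h 26 min; midnight → 06:42 = 6 h 42 min; span 9 h 8 min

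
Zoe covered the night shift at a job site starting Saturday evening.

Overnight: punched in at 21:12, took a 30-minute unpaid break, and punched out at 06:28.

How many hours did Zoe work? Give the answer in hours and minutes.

8 h 46 min

Overnight: 21:12 → midnight = 2 h 48 min; midnight → 06:28 = 6 h 28 min; span 9 h 16 min; less 30 min break → 8 h 46 min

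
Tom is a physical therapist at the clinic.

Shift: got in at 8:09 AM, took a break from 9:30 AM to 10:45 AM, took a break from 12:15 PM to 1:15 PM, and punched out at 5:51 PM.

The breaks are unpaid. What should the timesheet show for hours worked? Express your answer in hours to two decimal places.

7.45 hours

Shift: 8:09 AM–5:51 PM = 9 h 42 min; less 135 min break → 7 h 27 min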